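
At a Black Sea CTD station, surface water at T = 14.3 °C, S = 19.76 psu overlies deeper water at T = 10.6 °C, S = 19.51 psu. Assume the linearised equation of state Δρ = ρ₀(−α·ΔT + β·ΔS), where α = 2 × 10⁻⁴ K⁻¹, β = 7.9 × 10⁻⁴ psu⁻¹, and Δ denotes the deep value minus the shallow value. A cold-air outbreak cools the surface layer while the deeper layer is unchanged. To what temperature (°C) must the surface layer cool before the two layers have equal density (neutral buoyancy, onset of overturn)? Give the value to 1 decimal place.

Neutral buoyancy requires Δρ = 0, i.e. −α(T_deep − T_surf′) + β(S_deep − S_surf) = 0.
T_surf′ = T_deep − (β/α)·ΔS = 10.6 − (7.9 × 10⁻⁴/2 × 10⁻⁴)·(-0.25) = 11.588 °C.
Cooling required: 14.3 − (11.588) = 2.712 °C.

11.6 °C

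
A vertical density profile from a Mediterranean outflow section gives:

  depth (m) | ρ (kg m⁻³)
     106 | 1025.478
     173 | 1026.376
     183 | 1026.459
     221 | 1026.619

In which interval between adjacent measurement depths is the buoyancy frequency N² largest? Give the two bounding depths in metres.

Compute the density gradient over each adjacent pair:
  106–173 m: Δρ/Δz = 0.898/67 = 0.013 kg m⁻⁴
  173–183 m: Δρ/Δz = 0.083/10 = 8.3 × 10⁻³ kg m⁻⁴
  183–221 m: Δρ/Δz = 0.160/38 = 4.2 × 10⁻³ kg m⁻⁴
The largest gradient is in the 106–173 m interval — the pycnocline.

106–173 m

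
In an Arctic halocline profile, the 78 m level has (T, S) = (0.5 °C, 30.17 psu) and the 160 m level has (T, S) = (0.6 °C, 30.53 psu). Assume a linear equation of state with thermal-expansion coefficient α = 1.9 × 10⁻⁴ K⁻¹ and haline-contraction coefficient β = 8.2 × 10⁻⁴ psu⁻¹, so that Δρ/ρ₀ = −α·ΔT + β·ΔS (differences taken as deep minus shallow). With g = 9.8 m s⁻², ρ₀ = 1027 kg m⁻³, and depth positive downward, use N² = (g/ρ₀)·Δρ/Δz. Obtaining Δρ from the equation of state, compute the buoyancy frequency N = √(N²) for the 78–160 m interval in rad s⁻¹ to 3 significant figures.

ΔT = +0.1 K, ΔS = +0.36 psu (deep − shallow).
Δρ/ρ₀ = −αΔT + βΔS = -1.90 × 10⁻⁵ + 2.952 × 10⁻⁴ = 2.762 × 10⁻⁴, so Δρ ≈ 0.2837 kg m⁻³.
N² = (g/ρ₀)·Δρ/Δz = g·(Δρ/ρ₀)/Δz = 9.8 × 2.762 × 10⁻⁴ / 82 = 3.3009 × 10⁻⁵ s⁻².
N = √(3.3009 × 10⁻⁵) = 5.7453 × 10⁻³ rad s⁻¹ ≈ 5.75 × 10⁻³ rad s⁻¹.

5.75 × 10⁻³ rad s⁻¹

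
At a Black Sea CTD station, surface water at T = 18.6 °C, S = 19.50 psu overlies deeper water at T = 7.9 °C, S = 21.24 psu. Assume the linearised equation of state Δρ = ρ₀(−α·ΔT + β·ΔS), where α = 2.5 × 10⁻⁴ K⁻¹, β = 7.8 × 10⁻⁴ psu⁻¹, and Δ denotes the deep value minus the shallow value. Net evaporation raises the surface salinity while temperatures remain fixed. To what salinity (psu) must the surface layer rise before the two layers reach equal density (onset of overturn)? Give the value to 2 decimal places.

Neutral buoyancy requires −α(T_deep − T_surf) + β(S_deep − S_surf′) = 0.
S_surf′ = S_deep − (α/β)·ΔT = 21.24 − (2.5 × 10⁻⁴/7.8 × 10⁻⁴)·(-10.7) = 24.6695 psu.
Increase required: 24.6695 − 19.50 = 5.1695 psu.

24.67 psu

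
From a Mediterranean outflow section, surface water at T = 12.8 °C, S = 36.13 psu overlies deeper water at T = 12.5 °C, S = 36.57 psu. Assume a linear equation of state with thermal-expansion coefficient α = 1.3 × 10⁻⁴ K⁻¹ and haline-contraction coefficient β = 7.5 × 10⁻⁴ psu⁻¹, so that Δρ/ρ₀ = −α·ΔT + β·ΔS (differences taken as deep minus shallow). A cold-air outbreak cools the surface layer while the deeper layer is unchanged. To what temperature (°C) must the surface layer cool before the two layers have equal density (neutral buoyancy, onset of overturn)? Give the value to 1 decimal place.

10.0 °C

Neutral buoyancy requires Δρ = 0, i.e. −α(T_deep − T_surf′) + β(S_deep − S_surf) = 0.
T_surf′ = T_deep − (β/α)·ΔS = 12.5 − (7.5 × 10⁻⁴/1.3 × 10⁻⁴)·(+0.44) = 9.962 °C.
Cooling required: 12.8 − (9.962) = 2.838 °C.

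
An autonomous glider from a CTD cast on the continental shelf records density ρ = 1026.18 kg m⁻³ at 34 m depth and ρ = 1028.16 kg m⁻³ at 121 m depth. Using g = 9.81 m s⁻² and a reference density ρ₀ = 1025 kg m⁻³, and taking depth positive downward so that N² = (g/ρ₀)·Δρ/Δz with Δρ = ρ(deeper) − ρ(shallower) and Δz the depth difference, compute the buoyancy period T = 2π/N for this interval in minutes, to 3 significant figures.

7.10 min

Δρ = 1028.16 − 1026.18 = 1.98 kg m⁻³ over Δz = 121 − 34 = 87 m.
N² = (9.81/1025) × (1.98/87) = 2.1782 × 10⁻⁴ s⁻².
N = √(2.1782 × 10⁻⁴) = 0.014759 rad s⁻¹, so T = 2π/N = 425.72 s = 7.0953 min ≈ 7.10 min.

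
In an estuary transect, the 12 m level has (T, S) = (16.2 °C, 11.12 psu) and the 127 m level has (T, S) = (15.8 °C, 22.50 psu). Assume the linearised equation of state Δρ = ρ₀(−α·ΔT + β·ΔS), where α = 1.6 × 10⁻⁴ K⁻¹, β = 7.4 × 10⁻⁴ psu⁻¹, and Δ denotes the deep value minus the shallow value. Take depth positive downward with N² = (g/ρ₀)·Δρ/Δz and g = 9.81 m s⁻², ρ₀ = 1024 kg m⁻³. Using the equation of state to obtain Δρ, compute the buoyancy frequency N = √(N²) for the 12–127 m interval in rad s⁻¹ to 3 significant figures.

0.0269 rad s⁻¹

ΔT = -0.4 K, ΔS = +11.38 psu (deep − shallow).
Δρ/ρ₀ = −αΔT + βΔS = 6.40 × 10⁻⁵ + 8.4212 × 10⁻³ = 8.4852 × 10⁻³, so Δρ ≈ 8.689 kg m⁻³.
N² = (g/ρ₀)·Δρ/Δz = g·(Δρ/ρ₀)/Δz = 9.81 × 8.4852 × 10⁻³ / 115 = 7.2382 × 10⁻⁴ s⁻².
N = √(7.2382 × 10⁻⁴) = 0.026904 rad s⁻¹ ≈ 0.0269 rad s⁻¹.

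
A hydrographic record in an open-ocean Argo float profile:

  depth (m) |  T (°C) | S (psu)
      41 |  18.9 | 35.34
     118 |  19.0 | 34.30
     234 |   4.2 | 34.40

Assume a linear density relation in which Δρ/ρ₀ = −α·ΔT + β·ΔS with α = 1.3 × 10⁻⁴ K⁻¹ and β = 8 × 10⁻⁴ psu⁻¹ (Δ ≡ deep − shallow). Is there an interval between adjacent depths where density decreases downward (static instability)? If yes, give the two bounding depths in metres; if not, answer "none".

41–118 m

Evaluate Δρ/ρ₀ = −αΔT + βΔS across each adjacent pair:
  41–118 m: −αΔT+βΔS = −(1.3 × 10⁻⁴)(+0.1)+(8 × 10⁻⁴)(-1.04) = -8.5 × 10⁻⁴ → UNSTABLE
  118–234 m: −αΔT+βΔS = −(1.3 × 10⁻⁴)(-14.8)+(8 × 10⁻⁴)(+0.10) = 2.0 × 10⁻³ → stable
The 41–118 m interval has Δρ < 0: lighter water underlies denser water.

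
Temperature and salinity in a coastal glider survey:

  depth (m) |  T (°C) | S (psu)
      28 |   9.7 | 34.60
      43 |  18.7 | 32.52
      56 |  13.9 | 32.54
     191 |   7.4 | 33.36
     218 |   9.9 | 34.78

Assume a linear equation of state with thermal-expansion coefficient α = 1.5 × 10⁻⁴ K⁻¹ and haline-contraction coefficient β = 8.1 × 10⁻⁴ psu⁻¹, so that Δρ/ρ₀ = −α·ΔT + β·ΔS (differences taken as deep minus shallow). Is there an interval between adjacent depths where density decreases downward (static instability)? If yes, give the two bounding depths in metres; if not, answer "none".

28–43 m

Evaluate Δρ/ρ₀ = −αΔT + βΔS across each adjacent pair:
  28–43 m: −αΔT+βΔS = −(1.5 × 10⁻⁴)(+9.0)+(8.1 × 10⁻⁴)(-2.08) = -3.0 × 10⁻³ → UNSTABLE
  43–56 m: −αΔT+βΔS = −(1.5 × 10⁻⁴)(-4.8)+(8.1 × 10⁻⁴)(+0.02) = 7.4 × 10⁻⁴ → stable
  56–191 m: −αΔT+βΔS = −(1.5 × 10⁻⁴)(-6.5)+(8.1 × 10⁻⁴)(+0.82) = 1.6 × 10⁻³ → stable
  191–218 m: −αΔT+βΔS = −(1.5 × 10⁻⁴)(+2.5)+(8.1 × 10⁻⁴)(+1.42) = 7.8 × 10⁻⁴ → stable
The 28–43 m interval has Δρ < 0: lighter water underlies denser water.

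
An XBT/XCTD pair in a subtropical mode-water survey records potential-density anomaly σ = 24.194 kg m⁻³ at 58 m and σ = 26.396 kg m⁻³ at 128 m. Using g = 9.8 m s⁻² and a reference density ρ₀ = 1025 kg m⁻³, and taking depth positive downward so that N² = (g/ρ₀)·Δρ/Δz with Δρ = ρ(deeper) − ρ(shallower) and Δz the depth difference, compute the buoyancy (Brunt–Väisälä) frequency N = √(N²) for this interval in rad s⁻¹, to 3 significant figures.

0.0173 rad s⁻¹

Δρ = 1026.396 − 1024.194 = 2.202 kg m⁻³ over Δz = 128 − 58 = 70 m.
N² = (9.8/1025) × (2.202/70) = 3.0076 × 10⁻⁴ s⁻².
N = √(3.0076 × 10⁻⁴) = 0.017342 rad s⁻¹ ≈ 0.0173 rad s⁻¹.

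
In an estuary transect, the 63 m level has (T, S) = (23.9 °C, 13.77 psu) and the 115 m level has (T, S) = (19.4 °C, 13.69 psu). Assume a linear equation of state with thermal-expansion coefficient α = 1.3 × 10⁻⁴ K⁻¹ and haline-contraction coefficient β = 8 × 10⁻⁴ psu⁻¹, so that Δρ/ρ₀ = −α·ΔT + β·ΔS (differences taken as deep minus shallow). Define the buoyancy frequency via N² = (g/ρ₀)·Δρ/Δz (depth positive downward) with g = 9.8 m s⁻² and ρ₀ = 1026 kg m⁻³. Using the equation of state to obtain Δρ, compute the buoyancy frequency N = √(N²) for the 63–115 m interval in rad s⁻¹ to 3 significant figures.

9.91 × 10⁻³ rad s⁻¹

ΔT = -4.5 K, ΔS = -0.08 psu (deep − shallow).
Δρ/ρ₀ = −αΔT + βΔS = 5.85 × 10⁻⁴ − 6.40 × 10⁻⁵ = 5.21 × 10⁻⁴, so Δρ ≈ 0.5345 kg m⁻³.
N² = (g/ρ₀)·Δρ/Δz = g·(Δρ/ρ₀)/Δz = 9.8 × 5.21 × 10⁻⁴ / 52 = 9.8188 × 10⁻⁵ s⁻².
N = √(9.8188 × 10⁻⁵) = 9.9090 × 10⁻³ rad s⁻¹ ≈ 9.91 × 10⁻³ rad s⁻¹.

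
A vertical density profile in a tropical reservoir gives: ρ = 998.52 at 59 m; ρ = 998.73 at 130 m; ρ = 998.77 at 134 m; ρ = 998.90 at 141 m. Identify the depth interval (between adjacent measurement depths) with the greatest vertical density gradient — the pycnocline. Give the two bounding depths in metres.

134–141 m

Compute the density gradient over each adjacent pair:
  59–130 m: Δρ/Δz = 0.21/71 = 3.0 × 10⁻³ kg m⁻⁴
  130–134 m: Δρ/Δz = 0.04/4 = 0.010 kg m⁻⁴
  134–141 m: Δρ/Δz = 0.13/7 = 0.019 kg m⁻⁴
The largest gradient is in the 134–141 m interval — the pycnocline.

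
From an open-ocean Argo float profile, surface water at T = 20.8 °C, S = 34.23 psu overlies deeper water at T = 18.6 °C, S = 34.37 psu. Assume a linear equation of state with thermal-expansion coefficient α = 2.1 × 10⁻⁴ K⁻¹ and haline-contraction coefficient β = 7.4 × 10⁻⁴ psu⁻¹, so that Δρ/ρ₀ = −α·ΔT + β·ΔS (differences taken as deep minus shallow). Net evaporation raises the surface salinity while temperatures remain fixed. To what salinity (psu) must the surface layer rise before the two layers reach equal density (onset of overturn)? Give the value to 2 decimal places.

Neutral buoyancy requires −α(T_deep − T_surf) + β(S_deep − S_surf′) = 0.
S_surf′ = S_deep − (α/β)·ΔT = 34.37 − (2.1 × 10⁻⁴/7.4 × 10⁻⁴)·(-2.2) = 34.9943 psu.
Increase required: 34.9943 − 34.23 = 0.7643 psu.

34.99 psu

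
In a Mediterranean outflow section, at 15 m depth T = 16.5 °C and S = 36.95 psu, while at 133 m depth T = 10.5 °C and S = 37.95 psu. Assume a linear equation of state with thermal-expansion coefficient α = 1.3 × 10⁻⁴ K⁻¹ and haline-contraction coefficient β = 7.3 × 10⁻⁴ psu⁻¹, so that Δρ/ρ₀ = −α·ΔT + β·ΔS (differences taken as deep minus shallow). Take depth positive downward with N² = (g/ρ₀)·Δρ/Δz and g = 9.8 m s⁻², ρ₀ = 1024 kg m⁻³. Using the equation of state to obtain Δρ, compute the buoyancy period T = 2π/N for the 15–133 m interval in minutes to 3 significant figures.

9.35 min

ΔT = -6.0 K, ΔS = +1.00 psu (deep − shallow).
Δρ/ρ₀ = −αΔT + βΔS = 7.80 × 10⁻⁴ + 7.30 × 10⁻⁴ = 1.51 × 10⁻³, so Δρ ≈ 1.546 kg m⁻³.
N² = (g/ρ₀)·Δρ/Δz = g·(Δρ/ρ₀)/Δz = 9.8 × 1.51 × 10⁻³ / 118 = 1.2541 × 10⁻⁴ s⁻².
N = √(1.2541 × 10⁻⁴) = 0.011199 rad s⁻¹ → T = 2π/N = 561.05 s = 9.3508 min ≈ 9.35 min.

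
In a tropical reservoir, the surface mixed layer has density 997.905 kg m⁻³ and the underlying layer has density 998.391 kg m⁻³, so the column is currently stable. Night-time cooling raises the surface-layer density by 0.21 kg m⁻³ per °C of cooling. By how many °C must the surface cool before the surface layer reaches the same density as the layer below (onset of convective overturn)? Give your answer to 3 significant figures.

Density deficit of the surface layer: 998.391 − 997.905 = 0.486 kg m⁻³.
Required change = 0.486 / 0.21 = 2.31 °C.

2.31 °C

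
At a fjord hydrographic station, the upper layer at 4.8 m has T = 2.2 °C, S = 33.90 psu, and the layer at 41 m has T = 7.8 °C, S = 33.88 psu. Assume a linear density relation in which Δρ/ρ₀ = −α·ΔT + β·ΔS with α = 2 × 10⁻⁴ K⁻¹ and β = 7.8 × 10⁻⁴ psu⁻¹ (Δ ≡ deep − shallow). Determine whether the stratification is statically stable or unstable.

unstable

ΔT = 7.8 − 2.2 = +5.6 K and ΔS = 33.88 − 33.90 = -0.02 psu (deep − shallow).
−αΔT = -1.12 × 10⁻³; βΔS = -1.56 × 10⁻⁵; sum Δρ/ρ₀ = -1.1356 × 10⁻³.
Δρ/ρ₀ < 0, so Δρ < 0: deeper water is lighter → statically unstable; the column would overturn.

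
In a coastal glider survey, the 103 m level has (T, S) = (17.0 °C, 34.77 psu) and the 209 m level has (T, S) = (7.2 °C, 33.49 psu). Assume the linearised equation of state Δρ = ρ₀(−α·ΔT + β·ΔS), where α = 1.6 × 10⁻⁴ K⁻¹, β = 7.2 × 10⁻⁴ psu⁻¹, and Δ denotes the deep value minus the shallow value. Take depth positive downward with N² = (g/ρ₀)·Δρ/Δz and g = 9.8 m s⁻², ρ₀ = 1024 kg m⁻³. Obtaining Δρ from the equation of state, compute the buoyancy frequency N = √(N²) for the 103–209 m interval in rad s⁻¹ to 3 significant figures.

7.73 × 10⁻³ rad s⁻¹

ΔT = -9.8 K, ΔS = -1.28 psu (deep − shallow).
Δρ/ρ₀ = −αΔT + βΔS = 1.568 × 10⁻³ − 9.216 × 10⁻⁴ = 6.464 × 10⁻⁴, so Δρ ≈ 0.6619 kg m⁻³.
N² = (g/ρ₀)·Δρ/Δz = g·(Δρ/ρ₀)/Δz = 9.8 × 6.464 × 10⁻⁴ / 106 = 5.9762 × 10⁻⁵ s⁻².
N = √(5.9762 × 10⁻⁵) = 7.7306 × 10⁻³ rad s⁻¹ ≈ 7.73 × 10⁻³ rad s⁻¹.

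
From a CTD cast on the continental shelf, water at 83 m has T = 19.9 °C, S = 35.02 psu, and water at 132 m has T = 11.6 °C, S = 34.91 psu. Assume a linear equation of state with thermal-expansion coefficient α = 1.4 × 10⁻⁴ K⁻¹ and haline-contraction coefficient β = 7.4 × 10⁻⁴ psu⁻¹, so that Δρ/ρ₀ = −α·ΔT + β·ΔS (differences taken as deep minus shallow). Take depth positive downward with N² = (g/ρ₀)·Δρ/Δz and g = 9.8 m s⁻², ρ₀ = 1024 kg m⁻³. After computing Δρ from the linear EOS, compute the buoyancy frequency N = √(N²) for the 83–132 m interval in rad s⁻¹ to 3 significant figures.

ΔT = -8.3 K, ΔS = -0.11 psu (deep − shallow).
Δρ/ρ₀ = −αΔT + βΔS = 1.162 × 10⁻³ − 8.14 × 10⁻⁵ = 1.0806 × 10⁻³, so Δρ ≈ 1.107 kg m⁻³.
N² = (g/ρ₀)·Δρ/Δz = g·(Δρ/ρ₀)/Δz = 9.8 × 1.0806 × 10⁻³ / 49 = 2.1612 × 10⁻⁴ s⁻².
N = √(2.1612 × 10⁻⁴) = 0.014701 rad s⁻¹ ≈ 0.0147 rad s⁻¹.

0.0147 rad s⁻¹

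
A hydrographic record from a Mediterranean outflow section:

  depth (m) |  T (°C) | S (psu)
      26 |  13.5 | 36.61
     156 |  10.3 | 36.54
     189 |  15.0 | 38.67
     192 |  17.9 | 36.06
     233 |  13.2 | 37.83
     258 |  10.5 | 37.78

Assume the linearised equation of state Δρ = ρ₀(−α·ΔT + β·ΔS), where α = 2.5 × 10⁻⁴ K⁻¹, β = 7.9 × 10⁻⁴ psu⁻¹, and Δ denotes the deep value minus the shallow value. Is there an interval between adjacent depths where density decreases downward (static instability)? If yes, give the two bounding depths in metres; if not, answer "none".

189–192 m

Evaluate Δρ/ρ₀ = −αΔT + βΔS across each adjacent pair:
  26–156 m: −αΔT+βΔS = −(2.5 × 10⁻⁴)(-3.2)+(7.9 × 10⁻⁴)(-0.07) = 7.4 × 10⁻⁴ → stable
  156–189 m: −αΔT+βΔS = −(2.5 × 10⁻⁴)(+4.7)+(7.9 × 10⁻⁴)(+2.13) = 5.1 × 10⁻⁴ → stable
  189–192 m: −αΔT+βΔS = −(2.5 × 10⁻⁴)(+2.9)+(7.9 × 10⁻⁴)(-2.61) = -2.8 × 10⁻³ → UNSTABLE
  192–233 m: −αΔT+βΔS = −(2.5 × 10⁻⁴)(-4.7)+(7.9 × 10⁻⁴)(+1.77) = 2.6 × 10⁻³ → stable
  233–258 m: −αΔT+βΔS = −(2.5 × 10⁻⁴)(-2.7)+(7.9 × 10⁻⁴)(-0.05) = 6.4 × 10⁻⁴ → stable
The 189–192 m interval has Δρ < 0: lighter water underlies denser water.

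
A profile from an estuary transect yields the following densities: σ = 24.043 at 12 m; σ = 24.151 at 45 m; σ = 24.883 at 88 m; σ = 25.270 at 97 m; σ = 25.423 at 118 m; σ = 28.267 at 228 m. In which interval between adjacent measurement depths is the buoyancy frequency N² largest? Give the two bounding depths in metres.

88–97 m

Compute the density gradient over each adjacent pair:
  12–45 m: Δρ/Δz = 0.108/33 = 3.3 × 10⁻³ kg m⁻⁴
  45–88 m: Δρ/Δz = 0.732/43 = 0.017 kg m⁻⁴
  88–97 m: Δρ/Δz = 0.387/9 = 0.043 kg m⁻⁴
  97–118 m: Δρ/Δz = 0.153/21 = 7.3 × 10⁻³ kg m⁻⁴
  118–228 m: Δρ/Δz = 2.844/110 = 0.026 kg m⁻⁴
The largest gradient is in the 88–97 m interval — the pycnocline.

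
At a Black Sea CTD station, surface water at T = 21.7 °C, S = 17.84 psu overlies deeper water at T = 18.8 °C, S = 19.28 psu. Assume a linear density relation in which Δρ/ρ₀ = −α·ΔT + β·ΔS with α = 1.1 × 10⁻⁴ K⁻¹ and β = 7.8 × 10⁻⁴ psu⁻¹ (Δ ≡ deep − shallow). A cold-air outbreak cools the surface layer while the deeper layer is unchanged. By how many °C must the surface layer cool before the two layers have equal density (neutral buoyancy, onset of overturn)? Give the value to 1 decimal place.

13.1 °C

Neutral buoyancy requires Δρ = 0, i.e. −α(T_deep − T_surf′) + β(S_deep − S_surf) = 0.
T_surf′ = T_deep − (β/α)·ΔS = 18.8 − (7.8 × 10⁻⁴/1.1 × 10⁻⁴)·(+1.44) = 8.589 °C.
Cooling required: 21.7 − (8.589) = 13.111 °C.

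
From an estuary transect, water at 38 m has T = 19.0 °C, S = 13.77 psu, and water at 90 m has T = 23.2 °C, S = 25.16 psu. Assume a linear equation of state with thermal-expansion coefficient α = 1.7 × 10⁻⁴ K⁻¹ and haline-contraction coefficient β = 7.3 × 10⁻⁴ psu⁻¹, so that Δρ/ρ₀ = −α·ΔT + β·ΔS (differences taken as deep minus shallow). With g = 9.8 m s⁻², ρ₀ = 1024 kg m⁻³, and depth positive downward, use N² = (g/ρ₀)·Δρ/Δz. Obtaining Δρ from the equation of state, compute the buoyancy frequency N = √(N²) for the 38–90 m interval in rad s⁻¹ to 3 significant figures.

ΔT = +4.2 K, ΔS = +11.39 psu (deep − shallow).
Δρ/ρ₀ = −αΔT + βΔS = -7.14 × 10⁻⁴ + 8.3147 × 10⁻³ = 7.6007 × 10⁻³, so Δρ ≈ 7.783 kg m⁻³.
N² = (g/ρ₀)·Δρ/Δz = g·(Δρ/ρ₀)/Δz = 9.8 × 7.6007 × 10⁻³ / 52 = 1.4324 × 10⁻³ s⁻².
N = √(1.4324 × 10⁻³) = 0.037847 rad s⁻¹ ≈ 0.0378 rad s⁻¹.

0.0378 rad s⁻¹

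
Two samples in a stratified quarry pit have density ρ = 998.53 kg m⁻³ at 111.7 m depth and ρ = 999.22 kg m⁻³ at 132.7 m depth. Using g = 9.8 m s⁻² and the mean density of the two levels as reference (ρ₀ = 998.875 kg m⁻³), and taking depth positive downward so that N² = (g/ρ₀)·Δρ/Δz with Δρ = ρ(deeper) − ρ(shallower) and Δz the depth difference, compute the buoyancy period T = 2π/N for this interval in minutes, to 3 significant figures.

5.83 min

Δρ = 999.22 − 998.53 = 0.69 kg m⁻³ over Δz = 132.7 − 111.7 = 21 m.
N² = (9.8/998.875) × (0.69/21) = 3.2236 × 10⁻⁴ s⁻².
N = √(3.2236 × 10⁻⁴) = 0.017954 rad s⁻¹, so T = 2π/N = 349.96 s = 5.8327 min ≈ 5.83 min.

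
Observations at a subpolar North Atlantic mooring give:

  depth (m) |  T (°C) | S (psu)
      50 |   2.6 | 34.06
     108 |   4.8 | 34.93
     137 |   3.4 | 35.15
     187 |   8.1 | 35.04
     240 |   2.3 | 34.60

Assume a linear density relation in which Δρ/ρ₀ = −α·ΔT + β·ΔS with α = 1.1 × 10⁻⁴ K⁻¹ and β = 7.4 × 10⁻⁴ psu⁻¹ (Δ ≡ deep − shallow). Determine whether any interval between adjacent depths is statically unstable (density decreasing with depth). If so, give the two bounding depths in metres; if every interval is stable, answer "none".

Evaluate Δρ/ρ₀ = −αΔT + βΔS across each adjacent pair:
  50–108 m: −αΔT+βΔS = −(1.1 × 10⁻⁴)(+2.2)+(7.4 × 10⁻⁴)(+0.87) = 4.0 × 10⁻⁴ → stable
  108–137 m: −αΔT+βΔS = −(1.1 × 10⁻⁴)(-1.4)+(7.4 × 10⁻⁴)(+0.22) = 3.2 × 10⁻⁴ → stable
  137–187 m: −αΔT+βΔS = −(1.1 × 10⁻⁴)(+4.7)+(7.4 × 10⁻⁴)(-0.11) = -6.0 × 10⁻⁴ → UNSTABLE
  187–240 m: −αΔT+βΔS = −(1.1 × 10⁻⁴)(-5.8)+(7.4 × 10⁻⁴)(-0.44) = 3.1 × 10⁻⁴ → stable
The 137–187 m interval has Δρ < 0: lighter water underlies denser water.

137–187 m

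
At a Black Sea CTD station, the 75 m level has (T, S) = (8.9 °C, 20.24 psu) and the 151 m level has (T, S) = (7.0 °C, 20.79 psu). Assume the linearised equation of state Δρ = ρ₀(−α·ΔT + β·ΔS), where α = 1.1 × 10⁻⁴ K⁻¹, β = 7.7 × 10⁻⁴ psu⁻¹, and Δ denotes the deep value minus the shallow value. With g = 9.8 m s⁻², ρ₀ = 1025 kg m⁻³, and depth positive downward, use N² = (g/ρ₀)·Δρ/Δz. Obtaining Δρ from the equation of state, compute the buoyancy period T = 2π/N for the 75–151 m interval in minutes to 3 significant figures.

11.6 min

ΔT = -1.9 K, ΔS = +0.55 psu (deep − shallow).
Δρ/ρ₀ = −αΔT + βΔS = 2.09 × 10⁻⁴ + 4.235 × 10⁻⁴ = 6.325 × 10⁻⁴, so Δρ ≈ 0.6483 kg m⁻³.
N² = (g/ρ₀)·Δρ/Δz = g·(Δρ/ρ₀)/Δz = 9.8 × 6.325 × 10⁻⁴ / 76 = 8.1559 × 10⁻⁵ s⁻².
N = √(8.1559 × 10⁻⁵) = 9.0310 × 10⁻³ rad s⁻¹ → T = 2π/N = 695.74 s = 11.596 min ≈ 11.6 min.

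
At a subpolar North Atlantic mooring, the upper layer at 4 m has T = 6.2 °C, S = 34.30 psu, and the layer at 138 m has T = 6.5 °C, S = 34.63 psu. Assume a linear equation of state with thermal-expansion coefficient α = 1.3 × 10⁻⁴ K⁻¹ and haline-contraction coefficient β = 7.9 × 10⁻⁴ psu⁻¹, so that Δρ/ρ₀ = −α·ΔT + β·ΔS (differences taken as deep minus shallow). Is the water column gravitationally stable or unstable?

ΔT = 6.5 − 6.2 = +0.3 K and ΔS = 34.63 − 34.30 = +0.33 psu (deep − shallow).
−αΔT = -3.90 × 10⁻⁵; βΔS = 2.607 × 10⁻⁴; sum Δρ/ρ₀ = 2.217 × 10⁻⁴.
Δρ/ρ₀ > 0, so Δρ > 0: deeper water is denser → statically stable.

stable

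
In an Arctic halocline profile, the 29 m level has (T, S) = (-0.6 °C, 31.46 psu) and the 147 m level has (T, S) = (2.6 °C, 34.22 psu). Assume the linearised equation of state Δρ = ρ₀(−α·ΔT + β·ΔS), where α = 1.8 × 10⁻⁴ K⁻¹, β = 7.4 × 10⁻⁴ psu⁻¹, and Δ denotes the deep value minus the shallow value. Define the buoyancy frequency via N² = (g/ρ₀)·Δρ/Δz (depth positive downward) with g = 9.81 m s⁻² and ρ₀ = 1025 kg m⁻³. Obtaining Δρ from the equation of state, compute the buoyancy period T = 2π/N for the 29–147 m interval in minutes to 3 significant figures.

ΔT = +3.2 K, ΔS = +2.76 psu (deep − shallow).
Δρ/ρ₀ = −αΔT + βΔS = -5.76 × 10⁻⁴ + 2.0424 × 10⁻³ = 1.4664 × 10⁻³, so Δρ ≈ 1.503 kg m⁻³.
N² = (g/ρ₀)·Δρ/Δz = g·(Δρ/ρ₀)/Δz = 9.81 × 1.4664 × 10⁻³ / 118 = 1.2191 × 10⁻⁴ s⁻².
N = √(1.2191 × 10⁻⁴) = 0.011041 rad s⁻¹ → T = 2π/N = 569.08 s = 9.4847 min ≈ 9.48 min.

9.48 min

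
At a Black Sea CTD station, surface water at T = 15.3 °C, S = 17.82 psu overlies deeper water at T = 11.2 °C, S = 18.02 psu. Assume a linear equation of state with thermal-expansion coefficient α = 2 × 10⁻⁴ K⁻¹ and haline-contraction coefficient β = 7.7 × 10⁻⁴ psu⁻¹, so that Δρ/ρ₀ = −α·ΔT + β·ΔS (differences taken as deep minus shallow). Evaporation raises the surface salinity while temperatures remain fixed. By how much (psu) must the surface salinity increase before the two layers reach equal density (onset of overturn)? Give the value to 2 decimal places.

Neutral buoyancy requires −α(T_deep − T_surf) + β(S_deep − S_surf′) = 0.
S_surf′ = S_deep − (α/β)·ΔT = 18.02 − (2 × 10⁻⁴/7.7 × 10⁻⁴)·(-4.1) = 19.0849 psu.
Increase required: 19.0849 − 17.82 = 1.2649 psu.

1.26 psu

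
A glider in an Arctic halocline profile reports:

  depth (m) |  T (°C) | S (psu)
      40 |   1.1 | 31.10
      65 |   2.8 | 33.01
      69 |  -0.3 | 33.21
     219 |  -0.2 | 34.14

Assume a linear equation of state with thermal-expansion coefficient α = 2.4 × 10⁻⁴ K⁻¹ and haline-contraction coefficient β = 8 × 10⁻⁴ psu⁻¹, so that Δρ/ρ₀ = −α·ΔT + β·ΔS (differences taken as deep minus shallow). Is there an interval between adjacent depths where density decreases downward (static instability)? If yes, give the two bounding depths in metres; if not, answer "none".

none

Evaluate Δρ/ρ₀ = −αΔT + βΔS across each adjacent pair:
  40–65 m: −αΔT+βΔS = −(2.4 × 10⁻⁴)(+1.7)+(8 × 10⁻⁴)(+1.91) = 1.1 × 10⁻³ → stable
  65–69 m: −αΔT+βΔS = −(2.4 × 10⁻⁴)(-3.1)+(8 × 10⁻⁴)(+0.20) = 9.0 × 10⁻⁴ → stable
  69–219 m: −αΔT+βΔS = −(2.4 × 10⁻⁴)(+0.1)+(8 × 10⁻⁴)(+0.93) = 7.2 × 10⁻⁴ → stable
Every interval has Δρ > 0: the column is stably stratified throughout.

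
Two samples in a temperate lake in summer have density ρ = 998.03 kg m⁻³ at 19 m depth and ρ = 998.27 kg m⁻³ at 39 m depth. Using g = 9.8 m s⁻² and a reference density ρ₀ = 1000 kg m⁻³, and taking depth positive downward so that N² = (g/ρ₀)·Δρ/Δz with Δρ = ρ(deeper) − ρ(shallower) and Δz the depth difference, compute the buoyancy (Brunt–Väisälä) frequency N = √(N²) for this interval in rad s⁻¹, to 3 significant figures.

0.0108 rad s⁻¹

Δρ = 998.27 − 998.03 = 0.24 kg m⁻³ over Δz = 39 − 19 = 20 m.
N² = (9.8/1000) × (0.24/20) = 1.1760 × 10⁻⁴ s⁻².
N = √(1.1760 × 10⁻⁴) = 0.010844 rad s⁻¹ ≈ 0.0108 rad s⁻¹.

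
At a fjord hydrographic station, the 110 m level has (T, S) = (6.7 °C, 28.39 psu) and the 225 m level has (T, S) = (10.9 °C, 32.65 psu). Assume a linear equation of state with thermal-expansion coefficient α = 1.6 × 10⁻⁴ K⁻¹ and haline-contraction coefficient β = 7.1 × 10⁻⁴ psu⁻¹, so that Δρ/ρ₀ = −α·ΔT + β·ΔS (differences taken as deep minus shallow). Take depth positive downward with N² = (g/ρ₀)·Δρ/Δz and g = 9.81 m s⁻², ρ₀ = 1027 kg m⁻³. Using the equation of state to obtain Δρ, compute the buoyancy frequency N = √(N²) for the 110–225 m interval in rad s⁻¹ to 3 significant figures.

ΔT = +4.2 K, ΔS = +4.26 psu (deep − shallow).
Δρ/ρ₀ = −αΔT + βΔS = -6.72 × 10⁻⁴ + 3.0246 × 10⁻³ = 2.3526 × 10⁻³, so Δρ ≈ 2.416 kg m⁻³.
N² = (g/ρ₀)·Δρ/Δz = g·(Δρ/ρ₀)/Δz = 9.81 × 2.3526 × 10⁻³ / 115 = 2.0069 × 10⁻⁴ s⁻².
N = √(2.0069 × 10⁻⁴) = 0.014167 rad s⁻¹ ≈ 0.0142 rad s⁻¹.

0.0142 rad s⁻¹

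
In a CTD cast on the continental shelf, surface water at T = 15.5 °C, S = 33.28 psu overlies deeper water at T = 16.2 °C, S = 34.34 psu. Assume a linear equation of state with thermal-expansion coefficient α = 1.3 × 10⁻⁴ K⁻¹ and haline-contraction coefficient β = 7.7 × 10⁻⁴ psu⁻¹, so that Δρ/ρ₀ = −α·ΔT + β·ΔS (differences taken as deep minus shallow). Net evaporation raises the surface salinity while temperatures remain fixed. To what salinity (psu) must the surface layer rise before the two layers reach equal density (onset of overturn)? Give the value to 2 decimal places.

Neutral buoyancy requires −α(T_deep − T_surf) + β(S_deep − S_surf′) = 0.
S_surf′ = S_deep − (α/β)·ΔT = 34.34 − (1.3 × 10⁻⁴/7.7 × 10⁻⁴)·(+0.7) = 34.2218 psu.
Increase required: 34.2218 − 33.28 = 0.9418 psu.

34.22 psu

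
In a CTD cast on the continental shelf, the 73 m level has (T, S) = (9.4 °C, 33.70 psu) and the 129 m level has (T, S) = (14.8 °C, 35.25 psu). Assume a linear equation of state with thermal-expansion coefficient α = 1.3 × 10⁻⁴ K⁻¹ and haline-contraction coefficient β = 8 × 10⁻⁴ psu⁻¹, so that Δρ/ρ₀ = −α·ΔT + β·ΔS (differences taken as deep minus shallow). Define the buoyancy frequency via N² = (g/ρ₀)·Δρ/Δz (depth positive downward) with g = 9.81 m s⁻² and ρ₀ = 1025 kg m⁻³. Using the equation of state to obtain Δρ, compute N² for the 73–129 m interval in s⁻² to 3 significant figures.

9.42 × 10⁻⁵ s⁻²

ΔT = +5.4 K, ΔS = +1.55 psu (deep − shallow).
Δρ/ρ₀ = −αΔT + βΔS = -7.02 × 10⁻⁴ + 1.24 × 10⁻³ = 5.38 × 10⁻⁴, so Δρ ≈ 0.5515 kg m⁻³.
N² = (g/ρ₀)·Δρ/Δz = g·(Δρ/ρ₀)/Δz = 9.81 × 5.38 × 10⁻⁴ / 56 = 9.4246 × 10⁻⁵ s⁻² ≈ 9.42 × 10⁻⁵ s⁻².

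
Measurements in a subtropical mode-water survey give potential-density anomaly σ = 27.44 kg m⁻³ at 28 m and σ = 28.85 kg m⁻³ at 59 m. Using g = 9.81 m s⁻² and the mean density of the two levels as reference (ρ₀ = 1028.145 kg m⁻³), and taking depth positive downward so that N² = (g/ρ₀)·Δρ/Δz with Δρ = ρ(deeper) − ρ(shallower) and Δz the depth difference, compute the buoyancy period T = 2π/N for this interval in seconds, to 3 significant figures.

Δρ = 1028.85 − 1027.44 = 1.41 kg m⁻³ over Δz = 59 − 28 = 31 m.
N² = (9.81/1028.145) × (1.41/31) = 4.3398 × 10⁻⁴ s⁻².
N = √(4.3398 × 10⁻⁴) = 0.020832 rad s⁻¹, so T = 2π/N = 301.61 s ≈ 302 s.

302 s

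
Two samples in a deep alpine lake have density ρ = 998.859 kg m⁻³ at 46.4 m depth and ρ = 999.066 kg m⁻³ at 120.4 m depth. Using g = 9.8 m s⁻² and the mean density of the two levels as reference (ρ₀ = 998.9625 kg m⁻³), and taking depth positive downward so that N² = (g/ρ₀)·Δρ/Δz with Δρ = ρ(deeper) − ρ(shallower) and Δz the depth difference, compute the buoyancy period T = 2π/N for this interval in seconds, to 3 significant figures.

Δρ = 999.066 − 998.859 = 0.207 kg m⁻³ over Δz = 120.4 − 46.4 = 74 m.
N² = (9.8/998.9625) × (0.207/74) = 2.7442 × 10⁻⁵ s⁻².
N = √(2.7442 × 10⁻⁵) = 5.2385 × 10⁻³ rad s⁻¹, so T = 2π/N = 1.1994 × 10³ s ≈ 1.20 × 10³ s.

1.20 × 10³ s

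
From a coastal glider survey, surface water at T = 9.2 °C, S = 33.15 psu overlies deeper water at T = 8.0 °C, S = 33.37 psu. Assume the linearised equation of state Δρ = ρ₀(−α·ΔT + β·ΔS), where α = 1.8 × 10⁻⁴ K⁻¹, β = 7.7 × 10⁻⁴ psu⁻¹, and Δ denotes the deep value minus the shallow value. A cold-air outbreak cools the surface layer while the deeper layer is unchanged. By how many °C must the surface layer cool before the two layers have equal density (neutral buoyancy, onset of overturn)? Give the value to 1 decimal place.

Neutral buoyancy requires Δρ = 0, i.e. −α(T_deep − T_surf′) + β(S_deep − S_surf) = 0.
T_surf′ = T_deep − (β/α)·ΔS = 8.0 − (7.7 × 10⁻⁴/1.8 × 10⁻⁴)·(+0.22) = 7.059 °C.
Cooling required: 9.2 − (7.059) = 2.141 °C.

2.1 °C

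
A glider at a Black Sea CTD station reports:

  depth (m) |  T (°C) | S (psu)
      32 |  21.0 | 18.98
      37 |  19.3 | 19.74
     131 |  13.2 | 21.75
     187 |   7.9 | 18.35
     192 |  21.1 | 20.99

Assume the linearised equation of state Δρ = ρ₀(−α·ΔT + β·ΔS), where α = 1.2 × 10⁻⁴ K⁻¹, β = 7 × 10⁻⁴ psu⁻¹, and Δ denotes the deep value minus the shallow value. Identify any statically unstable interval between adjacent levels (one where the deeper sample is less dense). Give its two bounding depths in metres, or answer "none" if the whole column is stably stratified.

Evaluate Δρ/ρ₀ = −αΔT + βΔS across each adjacent pair:
  32–37 m: −αΔT+βΔS = −(1.2 × 10⁻⁴)(-1.7)+(7 × 10⁻⁴)(+0.76) = 7.4 × 10⁻⁴ → stable
  37–131 m: −αΔT+βΔS = −(1.2 × 10⁻⁴)(-6.1)+(7 × 10⁻⁴)(+2.01) = 2.1 × 10⁻³ → stable
  131–187 m: −αΔT+βΔS = −(1.2 × 10⁻⁴)(-5.3)+(7 × 10⁻⁴)(-3.40) = -1.7 × 10⁻³ → UNSTABLE
  187–192 m: −αΔT+βΔS = −(1.2 × 10⁻⁴)(+13.2)+(7 × 10⁻⁴)(+2.64) = 2.6 × 10⁻⁴ → stable
The 131–187 m interval has Δρ < 0: lighter water underlies denser water.

131–187 m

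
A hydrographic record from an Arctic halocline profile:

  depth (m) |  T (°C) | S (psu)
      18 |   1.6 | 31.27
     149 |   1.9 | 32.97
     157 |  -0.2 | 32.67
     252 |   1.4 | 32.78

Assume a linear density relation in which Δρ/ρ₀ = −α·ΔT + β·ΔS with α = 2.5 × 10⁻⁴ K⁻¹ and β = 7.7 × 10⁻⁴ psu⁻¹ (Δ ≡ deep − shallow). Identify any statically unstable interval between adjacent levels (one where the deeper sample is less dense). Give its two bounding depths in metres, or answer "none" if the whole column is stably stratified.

157–252 m

Evaluate Δρ/ρ₀ = −αΔT + βΔS across each adjacent pair:
  18–149 m: −αΔT+βΔS = −(2.5 × 10⁻⁴)(+0.3)+(7.7 × 10⁻⁴)(+1.70) = 1.2 × 10⁻³ → stable
  149–157 m: −αΔT+βΔS = −(2.5 × 10⁻⁴)(-2.1)+(7.7 × 10⁻⁴)(-0.30) = 2.9 × 10⁻⁴ → stable
  157–252 m: −αΔT+βΔS = −(2.5 × 10⁻⁴)(+1.6)+(7.7 × 10⁻⁴)(+0.11) = -3.2 × 10⁻⁴ → UNSTABLE
The 157–252 m interval has Δρ < 0: lighter water underlies denser water.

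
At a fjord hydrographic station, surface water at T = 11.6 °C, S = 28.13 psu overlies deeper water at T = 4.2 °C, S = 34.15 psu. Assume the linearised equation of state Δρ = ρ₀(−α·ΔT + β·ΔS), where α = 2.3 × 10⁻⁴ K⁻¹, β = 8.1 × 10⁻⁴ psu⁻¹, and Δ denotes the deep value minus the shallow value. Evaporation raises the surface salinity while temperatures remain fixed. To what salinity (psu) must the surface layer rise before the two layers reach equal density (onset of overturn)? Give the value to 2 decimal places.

Neutral buoyancy requires −α(T_deep − T_surf) + β(S_deep − S_surf′) = 0.
S_surf′ = S_deep − (α/β)·ΔT = 34.15 − (2.3 × 10⁻⁴/8.1 × 10⁻⁴)·(-7.4) = 36.2512 psu.
Increase required: 36.2512 − 28.13 = 8.1212 psu.

36.25 psu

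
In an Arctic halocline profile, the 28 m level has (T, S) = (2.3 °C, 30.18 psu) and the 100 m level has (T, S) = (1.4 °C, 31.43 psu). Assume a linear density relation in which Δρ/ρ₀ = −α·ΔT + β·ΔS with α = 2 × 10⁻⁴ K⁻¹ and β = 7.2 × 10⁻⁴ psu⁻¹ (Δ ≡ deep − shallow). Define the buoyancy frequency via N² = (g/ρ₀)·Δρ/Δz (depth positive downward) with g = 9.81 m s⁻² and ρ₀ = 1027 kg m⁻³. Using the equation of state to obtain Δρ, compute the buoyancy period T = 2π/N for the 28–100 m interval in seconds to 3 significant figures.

518 s

ΔT = -0.9 K, ΔS = +1.25 psu (deep − shallow).
Δρ/ρ₀ = −αΔT + βΔS = 1.80 × 10⁻⁴ + 9.00 × 10⁻⁴ = 1.08 × 10⁻³, so Δρ ≈ 1.109 kg m⁻³.
N² = (g/ρ₀)·Δρ/Δz = g·(Δρ/ρ₀)/Δz = 9.81 × 1.08 × 10⁻³ / 72 = 1.4715 × 10⁻⁴ s⁻².
N = √(1.4715 × 10⁻⁴) = 0.012131 rad s⁻¹ → T = 2π/N = 517.94 s ≈ 518 s.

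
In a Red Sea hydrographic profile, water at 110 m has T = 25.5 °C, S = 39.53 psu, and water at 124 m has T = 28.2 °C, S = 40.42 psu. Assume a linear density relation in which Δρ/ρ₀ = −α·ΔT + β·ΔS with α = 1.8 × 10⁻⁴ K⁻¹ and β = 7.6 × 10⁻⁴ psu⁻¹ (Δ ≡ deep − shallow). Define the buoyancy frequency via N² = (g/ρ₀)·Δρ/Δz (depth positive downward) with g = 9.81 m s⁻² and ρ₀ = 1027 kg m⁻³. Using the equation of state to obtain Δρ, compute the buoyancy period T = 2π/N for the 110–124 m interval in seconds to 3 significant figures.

ΔT = +2.7 K, ΔS = +0.89 psu (deep − shallow).
Δρ/ρ₀ = −αΔT + βΔS = -4.86 × 10⁻⁴ + 6.764 × 10⁻⁴ = 1.904 × 10⁻⁴, so Δρ ≈ 0.1955 kg m⁻³.
N² = (g/ρ₀)·Δρ/Δz = g·(Δρ/ρ₀)/Δz = 9.81 × 1.904 × 10⁻⁴ / 14 = 1.3342 × 10⁻⁴ s⁻².
N = √(1.3342 × 10⁻⁴) = 0.011551 rad s⁻¹ → T = 2π/N = 543.95 s ≈ 544 s.

544 s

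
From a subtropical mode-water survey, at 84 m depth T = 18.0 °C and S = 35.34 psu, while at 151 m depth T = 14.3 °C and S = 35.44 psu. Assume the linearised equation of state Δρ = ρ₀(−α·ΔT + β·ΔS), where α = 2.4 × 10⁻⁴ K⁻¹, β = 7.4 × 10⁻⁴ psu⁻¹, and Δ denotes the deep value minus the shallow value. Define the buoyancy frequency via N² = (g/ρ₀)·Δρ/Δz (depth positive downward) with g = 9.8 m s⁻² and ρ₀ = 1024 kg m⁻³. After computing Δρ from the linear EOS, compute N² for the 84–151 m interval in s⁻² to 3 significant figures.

ΔT = -3.7 K, ΔS = +0.10 psu (deep − shallow).
Δρ/ρ₀ = −αΔT + βΔS = 8.88 × 10⁻⁴ + 7.40 × 10⁻⁵ = 9.62 × 10⁻⁴, so Δρ ≈ 0.9851 kg m⁻³.
N² = (g/ρ₀)·Δρ/Δz = g·(Δρ/ρ₀)/Δz = 9.8 × 9.62 × 10⁻⁴ / 67 = 1.4071 × 10⁻⁴ s⁻² ≈ 1.41 × 10⁻⁴ s⁻².

1.41 × 10⁻⁴ s⁻²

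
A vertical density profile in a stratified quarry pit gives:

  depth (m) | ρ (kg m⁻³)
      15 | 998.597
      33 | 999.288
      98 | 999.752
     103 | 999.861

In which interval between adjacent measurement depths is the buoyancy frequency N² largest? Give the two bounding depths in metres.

15–33 m

Compute the density gradient over each adjacent pair:
  15–33 m: Δρ/Δz = 0.691/18 = 0.038 kg m⁻⁴
  33–98 m: Δρ/Δz = 0.464/65 = 7.1 × 10⁻³ kg m⁻⁴
  98–103 m: Δρ/Δz = 0.109/5 = 0.022 kg m⁻⁴
The largest gradient is in the 15–33 m interval — the pycnocline.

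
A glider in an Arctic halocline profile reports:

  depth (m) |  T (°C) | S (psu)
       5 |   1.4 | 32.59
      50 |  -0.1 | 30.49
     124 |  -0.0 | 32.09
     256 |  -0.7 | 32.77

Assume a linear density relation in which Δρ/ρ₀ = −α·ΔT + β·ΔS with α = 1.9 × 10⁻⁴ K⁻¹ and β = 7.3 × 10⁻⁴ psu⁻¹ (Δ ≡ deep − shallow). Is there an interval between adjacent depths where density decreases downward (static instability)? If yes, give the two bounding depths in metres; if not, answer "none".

Evaluate Δρ/ρ₀ = −αΔT + βΔS across each adjacent pair:
  5–50 m: −αΔT+βΔS = −(1.9 × 10⁻⁴)(-1.5)+(7.3 × 10⁻⁴)(-2.10) = -1.2 × 10⁻³ → UNSTABLE
  50–124 m: −αΔT+βΔS = −(1.9 × 10⁻⁴)(+0.1)+(7.3 × 10⁻⁴)(+1.60) = 1.1 × 10⁻³ → stable
  124–256 m: −αΔT+βΔS = −(1.9 × 10⁻⁴)(-0.7)+(7.3 × 10⁻⁴)(+0.68) = 6.3 × 10⁻⁴ → stable
The 5–50 m interval has Δρ < 0: lighter water underlies denser water.

5–50 m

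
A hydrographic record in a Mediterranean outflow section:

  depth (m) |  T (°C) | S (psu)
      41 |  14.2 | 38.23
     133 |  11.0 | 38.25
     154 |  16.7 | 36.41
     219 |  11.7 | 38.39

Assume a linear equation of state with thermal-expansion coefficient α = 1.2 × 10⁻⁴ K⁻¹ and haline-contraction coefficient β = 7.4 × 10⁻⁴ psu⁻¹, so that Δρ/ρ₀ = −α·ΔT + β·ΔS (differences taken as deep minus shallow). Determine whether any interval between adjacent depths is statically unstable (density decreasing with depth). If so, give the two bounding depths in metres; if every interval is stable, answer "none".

Evaluate Δρ/ρ₀ = −αΔT + βΔS across each adjacent pair:
  41–133 m: −αΔT+βΔS = −(1.2 × 10⁻⁴)(-3.2)+(7.4 × 10⁻⁴)(+0.02) = 4.0 × 10⁻⁴ → stable
  133–154 m: −αΔT+βΔS = −(1.2 × 10⁻⁴)(+5.7)+(7.4 × 10⁻⁴)(-1.84) = -2.0 × 10⁻³ → UNSTABLE
  154–219 m: −αΔT+βΔS = −(1.2 × 10⁻⁴)(-5.0)+(7.4 × 10⁻⁴)(+1.98) = 2.1 × 10⁻³ → stable
The 133–154 m interval has Δρ < 0: lighter water underlies denser water.

133–154 m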